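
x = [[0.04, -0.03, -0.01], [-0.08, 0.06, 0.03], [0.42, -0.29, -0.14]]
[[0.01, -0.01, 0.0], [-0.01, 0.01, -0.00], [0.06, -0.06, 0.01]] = x@ [[0.04, -0.10, 0.06],  [-0.11, 0.1, 0.05],  [-0.05, -0.07, -0.02]]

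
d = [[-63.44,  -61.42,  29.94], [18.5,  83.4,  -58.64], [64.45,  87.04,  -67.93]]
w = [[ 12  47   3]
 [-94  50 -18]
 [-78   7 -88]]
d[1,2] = -58.64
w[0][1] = 47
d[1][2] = -58.64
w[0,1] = 47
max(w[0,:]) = 47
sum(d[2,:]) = 83.56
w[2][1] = 7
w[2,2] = -88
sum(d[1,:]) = 43.260000000000005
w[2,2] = -88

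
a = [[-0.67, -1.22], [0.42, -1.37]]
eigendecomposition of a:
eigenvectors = [[(0.86+0j), 0.86-0.00j], [0.25-0.44j, (0.25+0.44j)]]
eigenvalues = [(-1.02+0.62j), (-1.02-0.62j)]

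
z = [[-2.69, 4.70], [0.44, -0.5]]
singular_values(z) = [5.45, 0.13]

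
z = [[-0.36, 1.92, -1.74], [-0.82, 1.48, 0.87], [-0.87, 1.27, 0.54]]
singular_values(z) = [3.0, 2.03, 0.15]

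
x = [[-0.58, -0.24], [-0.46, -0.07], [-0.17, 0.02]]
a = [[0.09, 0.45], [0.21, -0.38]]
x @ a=[[-0.1, -0.17], [-0.06, -0.18], [-0.01, -0.08]]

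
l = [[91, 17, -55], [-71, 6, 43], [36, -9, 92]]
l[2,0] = 36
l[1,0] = -71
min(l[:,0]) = -71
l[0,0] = 91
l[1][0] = -71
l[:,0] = [91, -71, 36]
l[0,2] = -55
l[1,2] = 43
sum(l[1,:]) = -22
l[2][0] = 36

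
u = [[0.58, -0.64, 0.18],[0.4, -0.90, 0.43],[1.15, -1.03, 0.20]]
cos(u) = [[0.86, -0.01, 0.07],[-0.18, 0.95, 0.11],[-0.24, 0.01, 1.1]]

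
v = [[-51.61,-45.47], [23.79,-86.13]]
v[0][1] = -45.47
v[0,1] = -45.47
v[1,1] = -86.13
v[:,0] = [-51.61, 23.79]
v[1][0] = 23.79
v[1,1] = -86.13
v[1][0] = 23.79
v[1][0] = 23.79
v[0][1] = -45.47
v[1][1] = -86.13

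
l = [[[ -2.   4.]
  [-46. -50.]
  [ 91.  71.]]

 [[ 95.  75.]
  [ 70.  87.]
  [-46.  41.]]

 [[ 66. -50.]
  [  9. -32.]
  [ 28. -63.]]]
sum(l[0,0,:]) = 2.0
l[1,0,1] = 75.0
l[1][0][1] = 75.0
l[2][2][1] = -63.0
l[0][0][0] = -2.0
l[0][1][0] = -46.0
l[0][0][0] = -2.0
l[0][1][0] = -46.0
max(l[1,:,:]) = 95.0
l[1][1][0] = 70.0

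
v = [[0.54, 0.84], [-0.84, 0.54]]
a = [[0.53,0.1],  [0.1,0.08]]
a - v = [[-0.01, -0.74], [0.94, -0.46]]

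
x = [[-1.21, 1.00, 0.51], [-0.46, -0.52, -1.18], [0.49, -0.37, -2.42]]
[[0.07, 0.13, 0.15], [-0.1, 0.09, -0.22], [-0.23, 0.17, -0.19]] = x @ [[-0.02, -0.06, 0.08],  [0.0, 0.11, 0.22],  [0.09, -0.10, 0.06]]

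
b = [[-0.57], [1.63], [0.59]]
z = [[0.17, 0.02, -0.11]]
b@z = [[-0.1, -0.01, 0.06], [0.28, 0.03, -0.18], [0.10, 0.01, -0.06]]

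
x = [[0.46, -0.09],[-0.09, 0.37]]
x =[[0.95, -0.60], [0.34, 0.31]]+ [[-0.49,0.51],[-0.43,0.06]]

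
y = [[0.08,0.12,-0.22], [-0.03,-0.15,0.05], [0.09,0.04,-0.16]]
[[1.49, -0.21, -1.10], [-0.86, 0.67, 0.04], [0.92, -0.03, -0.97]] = y @ [[1.13, -3.14, -2.52], [4.13, -4.78, 1.98], [-4.11, -2.78, 5.17]]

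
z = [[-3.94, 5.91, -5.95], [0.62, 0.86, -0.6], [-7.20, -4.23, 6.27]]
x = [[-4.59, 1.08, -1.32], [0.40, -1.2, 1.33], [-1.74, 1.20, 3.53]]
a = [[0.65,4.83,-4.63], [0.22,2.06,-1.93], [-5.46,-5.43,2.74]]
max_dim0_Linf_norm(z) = 7.2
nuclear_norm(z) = 19.78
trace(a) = 5.45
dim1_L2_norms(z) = [9.27, 1.22, 10.44]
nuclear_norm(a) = 14.04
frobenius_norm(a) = 10.95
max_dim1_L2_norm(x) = 4.9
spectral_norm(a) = 10.32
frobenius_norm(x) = 6.65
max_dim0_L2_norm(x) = 4.93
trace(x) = -2.26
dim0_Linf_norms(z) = [7.2, 5.91, 6.27]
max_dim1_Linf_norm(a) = 5.46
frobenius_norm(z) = 14.01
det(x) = 24.87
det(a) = -1.70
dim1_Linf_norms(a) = [4.83, 2.06, 5.46]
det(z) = -29.93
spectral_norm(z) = 11.60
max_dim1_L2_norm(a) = 8.17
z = x + a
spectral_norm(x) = 5.17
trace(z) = 3.19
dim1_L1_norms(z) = [15.8, 2.08, 17.7]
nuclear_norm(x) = 10.38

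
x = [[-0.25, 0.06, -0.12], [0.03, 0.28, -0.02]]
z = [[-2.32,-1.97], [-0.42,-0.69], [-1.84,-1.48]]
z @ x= [[0.52, -0.69, 0.32], [0.08, -0.22, 0.06], [0.42, -0.52, 0.25]]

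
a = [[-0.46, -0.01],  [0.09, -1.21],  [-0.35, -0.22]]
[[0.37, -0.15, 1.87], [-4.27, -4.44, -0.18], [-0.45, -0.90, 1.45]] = a@ [[-0.88, 0.25, -4.06],[3.46, 3.69, -0.15]]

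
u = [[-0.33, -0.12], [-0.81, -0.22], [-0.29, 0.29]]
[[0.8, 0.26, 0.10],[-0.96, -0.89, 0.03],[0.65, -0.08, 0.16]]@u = [[-0.5, -0.12], [1.03, 0.32], [-0.20, -0.01]]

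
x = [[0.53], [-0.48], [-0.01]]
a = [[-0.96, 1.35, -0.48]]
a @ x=[[-1.15]]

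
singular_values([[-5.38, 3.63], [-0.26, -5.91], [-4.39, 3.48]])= [9.38, 4.52]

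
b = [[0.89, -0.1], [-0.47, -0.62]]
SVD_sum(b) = [[0.79,0.24], [-0.6,-0.18]] + [[0.1, -0.34], [0.13, -0.44]]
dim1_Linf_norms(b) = [0.89, 0.62]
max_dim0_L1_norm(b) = 1.36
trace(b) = 0.27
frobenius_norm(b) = 1.19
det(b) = -0.60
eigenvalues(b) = [0.92, -0.65]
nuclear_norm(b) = 1.61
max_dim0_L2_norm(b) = 1.01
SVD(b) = [[-0.8, 0.61], [0.61, 0.8]] @ diag([1.0360202693904241, 0.577980969766473]) @ [[-0.96, -0.29], [0.29, -0.96]]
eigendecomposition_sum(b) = [[0.9, -0.06], [-0.28, 0.02]] + [[-0.01, -0.04], [-0.19, -0.64]]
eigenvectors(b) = [[0.96,0.06], [-0.29,1.0]]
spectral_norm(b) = 1.04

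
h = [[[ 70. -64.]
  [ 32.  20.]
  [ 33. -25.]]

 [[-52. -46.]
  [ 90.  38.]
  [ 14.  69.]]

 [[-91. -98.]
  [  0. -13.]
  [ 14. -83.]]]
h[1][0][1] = -46.0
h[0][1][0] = 32.0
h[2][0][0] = -91.0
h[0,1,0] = 32.0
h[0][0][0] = 70.0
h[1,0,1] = -46.0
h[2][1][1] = -13.0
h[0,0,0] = 70.0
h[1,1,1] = 38.0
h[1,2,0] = 14.0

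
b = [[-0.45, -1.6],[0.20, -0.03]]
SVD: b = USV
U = [[1.0,-0.02],[-0.02,-1.00]]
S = [1.66, 0.2]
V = [[-0.27, -0.96], [-0.96, 0.27]]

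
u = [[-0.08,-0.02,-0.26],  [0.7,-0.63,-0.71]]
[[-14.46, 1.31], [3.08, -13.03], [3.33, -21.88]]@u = [[2.07, -0.54, 2.83], [-9.37, 8.15, 8.45], [-15.58, 13.72, 14.67]]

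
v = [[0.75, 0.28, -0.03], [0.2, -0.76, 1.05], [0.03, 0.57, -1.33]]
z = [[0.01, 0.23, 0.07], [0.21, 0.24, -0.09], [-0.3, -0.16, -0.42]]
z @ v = [[0.06, -0.13, 0.15], [0.20, -0.17, 0.37], [-0.27, -0.20, 0.4]]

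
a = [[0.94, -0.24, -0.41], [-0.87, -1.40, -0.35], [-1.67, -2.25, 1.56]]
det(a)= -3.103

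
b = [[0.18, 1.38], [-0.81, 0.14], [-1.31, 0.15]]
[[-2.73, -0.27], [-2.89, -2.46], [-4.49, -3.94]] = b @ [[3.15, 2.94], [-2.39, -0.58]]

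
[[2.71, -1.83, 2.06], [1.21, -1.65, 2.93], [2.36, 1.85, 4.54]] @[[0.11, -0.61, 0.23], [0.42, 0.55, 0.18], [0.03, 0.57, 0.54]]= [[-0.41, -1.49, 1.41], [-0.47, 0.02, 1.56], [1.17, 2.17, 3.33]]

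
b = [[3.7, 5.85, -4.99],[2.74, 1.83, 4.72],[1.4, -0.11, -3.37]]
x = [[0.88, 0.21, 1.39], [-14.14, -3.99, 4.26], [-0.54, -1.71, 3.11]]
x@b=[[5.78,  5.38,  -8.08], [-57.29,  -90.49,  37.37], [-2.33,  -6.63,  -15.86]]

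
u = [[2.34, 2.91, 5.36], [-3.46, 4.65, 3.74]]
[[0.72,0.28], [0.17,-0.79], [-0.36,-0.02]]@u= [[0.72,  3.4,  4.91], [3.13,  -3.18,  -2.04], [-0.77,  -1.14,  -2.00]]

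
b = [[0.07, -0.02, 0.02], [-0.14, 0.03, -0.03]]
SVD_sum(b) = [[0.07, -0.02, 0.02], [-0.14, 0.03, -0.03]] + [[-0.0, -0.00, 0.00], [-0.00, -0.00, 0.0]]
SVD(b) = [[-0.46, 0.89], [0.89, 0.46]] @ diag([0.16451075725904232, 0.0060175365438405355]) @ [[-0.95,0.22,-0.22], [-0.31,-0.67,0.67]]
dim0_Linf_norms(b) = [0.14, 0.03, 0.03]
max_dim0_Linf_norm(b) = 0.14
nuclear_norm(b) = 0.17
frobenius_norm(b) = 0.16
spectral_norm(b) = 0.16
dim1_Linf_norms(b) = [0.07, 0.14]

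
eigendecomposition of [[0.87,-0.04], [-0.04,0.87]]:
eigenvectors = [[0.71, 0.71], [-0.71, 0.71]]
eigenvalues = [0.91, 0.83]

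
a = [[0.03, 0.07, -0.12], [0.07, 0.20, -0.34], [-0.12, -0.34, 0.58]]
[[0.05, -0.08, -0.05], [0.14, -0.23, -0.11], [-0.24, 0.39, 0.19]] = a @ [[0.28, 0.47, -1.33], [0.26, -0.11, 0.41], [-0.21, 0.70, 0.29]]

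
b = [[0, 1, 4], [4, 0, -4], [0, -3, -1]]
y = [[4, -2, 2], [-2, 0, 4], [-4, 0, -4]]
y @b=[[-8, -2, 22], [0, -14, -12], [0, 8, -12]]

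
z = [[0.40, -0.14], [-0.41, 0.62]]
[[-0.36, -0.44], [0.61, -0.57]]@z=[[0.04, -0.22],[0.48, -0.44]]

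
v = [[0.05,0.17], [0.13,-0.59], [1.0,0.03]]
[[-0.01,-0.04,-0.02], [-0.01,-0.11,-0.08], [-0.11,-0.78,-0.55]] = v @ [[-0.11, -0.78, -0.55], [0.00, 0.02, 0.02]]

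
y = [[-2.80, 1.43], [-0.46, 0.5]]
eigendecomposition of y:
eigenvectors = [[-0.99,-0.42], [-0.15,-0.91]]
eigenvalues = [-2.59, 0.29]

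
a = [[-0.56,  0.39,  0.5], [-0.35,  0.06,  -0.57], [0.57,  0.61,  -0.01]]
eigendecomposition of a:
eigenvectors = [[0.84+0.00j, (-0.05-0.36j), (-0.05+0.36j)], [-0.01+0.00j, (0.69+0j), (0.69-0j)], [(-0.54+0j), -0.12-0.61j, (-0.12+0.61j)]]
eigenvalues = [(-0.89+0j), (0.19+0.68j), (0.19-0.68j)]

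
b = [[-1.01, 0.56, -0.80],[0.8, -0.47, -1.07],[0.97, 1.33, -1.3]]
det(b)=-3.269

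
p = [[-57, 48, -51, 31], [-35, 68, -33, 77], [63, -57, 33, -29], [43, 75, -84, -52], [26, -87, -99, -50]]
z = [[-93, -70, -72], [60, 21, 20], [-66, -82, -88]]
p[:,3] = [31, 77, -29, -52, -50]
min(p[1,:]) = -35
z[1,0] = 60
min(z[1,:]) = 20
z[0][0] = -93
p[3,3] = -52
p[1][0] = -35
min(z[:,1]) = -82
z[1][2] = 20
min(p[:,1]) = -87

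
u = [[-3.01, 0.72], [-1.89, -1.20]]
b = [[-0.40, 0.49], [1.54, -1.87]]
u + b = [[-3.41, 1.21], [-0.35, -3.07]]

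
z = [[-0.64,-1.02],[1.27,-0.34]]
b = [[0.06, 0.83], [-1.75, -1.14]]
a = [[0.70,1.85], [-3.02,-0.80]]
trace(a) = -0.10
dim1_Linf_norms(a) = [1.85, 3.02]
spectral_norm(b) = 2.15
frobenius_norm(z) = 1.78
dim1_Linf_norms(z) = [1.02, 1.27]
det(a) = 5.03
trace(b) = -1.08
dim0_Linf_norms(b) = [1.75, 1.14]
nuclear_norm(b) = 2.80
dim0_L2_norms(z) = [1.42, 1.08]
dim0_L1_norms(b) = [1.81, 1.97]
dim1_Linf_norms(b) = [0.83, 1.75]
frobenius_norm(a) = 3.70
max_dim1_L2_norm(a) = 3.12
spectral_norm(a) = 3.39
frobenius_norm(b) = 2.25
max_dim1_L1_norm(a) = 3.82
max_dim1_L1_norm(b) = 2.89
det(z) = 1.51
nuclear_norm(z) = 2.49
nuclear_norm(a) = 4.87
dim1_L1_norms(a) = [2.55, 3.82]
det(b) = 1.38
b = z + a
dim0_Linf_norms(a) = [3.02, 1.85]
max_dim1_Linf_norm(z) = 1.27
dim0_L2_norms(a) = [3.1, 2.02]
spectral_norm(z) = 1.44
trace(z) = -0.98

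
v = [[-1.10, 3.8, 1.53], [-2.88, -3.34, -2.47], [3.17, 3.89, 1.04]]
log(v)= [[(1.13+1.3j), 1.81-1.39j, (0.62-1.69j)], [-1.44+0.31j, -0.18-0.33j, (-1.3-0.4j)], [(1.46-1.67j), 2.17+1.77j, 2.31+2.17j]]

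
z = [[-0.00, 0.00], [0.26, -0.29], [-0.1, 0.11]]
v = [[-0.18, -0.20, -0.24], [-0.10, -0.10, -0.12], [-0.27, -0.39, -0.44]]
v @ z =[[-0.03,0.03],[-0.01,0.02],[-0.06,0.06]]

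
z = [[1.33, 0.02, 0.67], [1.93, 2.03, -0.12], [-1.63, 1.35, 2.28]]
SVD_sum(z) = [[0.56, -0.04, -0.40], [1.24, -0.08, -0.89], [-2.21, 0.15, 1.58]] + [[0.30, 0.66, 0.36], [0.86, 1.89, 1.03], [0.56, 1.23, 0.67]] + [[0.47, -0.6, 0.71], [-0.18, 0.23, -0.27], [0.02, -0.03, 0.03]]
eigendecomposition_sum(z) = [[(0.43+0.71j),(-0.34+0.02j),0.13-0.35j], [0.48-1.01j,0.28+0.37j,(-0.49+0.11j)], [(-1.32+0.94j),-0.09-0.66j,0.69+0.21j]] + [[0.43-0.71j,-0.34-0.02j,0.13+0.35j], [0.48+1.01j,(0.28-0.37j),(-0.49-0.11j)], [-1.32-0.94j,(-0.09+0.66j),0.69-0.21j]] + [[(0.46-0j), (0.71+0j), (0.41+0j)], [(0.97-0j), 1.47+0.00j, (0.86+0j)], [(1-0j), (1.53+0j), 0.89+0.00j]]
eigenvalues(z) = [(1.41+1.28j), (1.41-1.28j), (2.83+0j)]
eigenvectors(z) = [[0.03-0.39j, 0.03+0.39j, 0.31+0.00j], [(-0.46+0.25j), (-0.46-0.25j), 0.66+0.00j], [(0.76+0j), 0.76-0.00j, 0.68+0.00j]]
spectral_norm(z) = 3.20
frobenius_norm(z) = 4.44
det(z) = 10.25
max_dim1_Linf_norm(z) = 2.28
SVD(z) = [[-0.22, 0.28, -0.93],[-0.48, 0.80, 0.35],[0.85, 0.52, -0.04]] @ diag([3.196018885227536, 2.881479609527965, 1.1129863184889162]) @ [[-0.81, 0.05, 0.58], [0.37, 0.81, 0.45], [-0.45, 0.58, -0.68]]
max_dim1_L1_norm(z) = 5.26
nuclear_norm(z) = 7.19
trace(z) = 5.64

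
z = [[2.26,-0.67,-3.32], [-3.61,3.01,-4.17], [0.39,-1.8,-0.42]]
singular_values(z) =[6.37, 4.15, 1.34]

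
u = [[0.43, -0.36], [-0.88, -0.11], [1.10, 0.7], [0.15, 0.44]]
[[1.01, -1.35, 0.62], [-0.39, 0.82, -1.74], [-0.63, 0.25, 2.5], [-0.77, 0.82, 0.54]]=u@[[0.69, -1.22, 1.91], [-1.99, 2.28, 0.57]]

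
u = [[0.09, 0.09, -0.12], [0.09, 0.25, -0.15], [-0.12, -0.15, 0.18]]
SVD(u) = [[-0.39, 0.48, 0.78], [-0.69, -0.71, 0.09], [0.60, -0.51, 0.62]] @ diag([0.4314054463655678, 0.08279950648825574, 0.005795047146176363]) @ [[-0.39, -0.69, 0.60], [0.48, -0.71, -0.51], [0.78, 0.09, 0.62]]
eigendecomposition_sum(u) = [[0.07, 0.12, -0.10], [0.12, 0.21, -0.18], [-0.1, -0.18, 0.16]] + [[0.00, 0.0, 0.00], [0.0, 0.0, 0.0], [0.00, 0.00, 0.0]] + [[0.02, -0.03, -0.02], [-0.03, 0.04, 0.03], [-0.02, 0.03, 0.02]]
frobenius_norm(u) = 0.44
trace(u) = 0.52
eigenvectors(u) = [[-0.39, -0.78, -0.48], [-0.69, -0.09, 0.71], [0.6, -0.62, 0.51]]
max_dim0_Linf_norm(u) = 0.25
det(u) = 0.00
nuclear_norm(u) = 0.52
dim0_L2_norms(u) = [0.17, 0.31, 0.26]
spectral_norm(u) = 0.43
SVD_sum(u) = [[0.07, 0.12, -0.10], [0.12, 0.21, -0.18], [-0.10, -0.18, 0.16]] + [[0.02, -0.03, -0.02], [-0.03, 0.04, 0.03], [-0.02, 0.03, 0.02]] + [[0.0, 0.0, 0.0], [0.00, 0.00, 0.00], [0.00, 0.0, 0.0]]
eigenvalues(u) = [0.43, 0.01, 0.08]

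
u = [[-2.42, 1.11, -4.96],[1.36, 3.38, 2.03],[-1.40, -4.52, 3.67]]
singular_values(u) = [7.33, 5.42, 1.36]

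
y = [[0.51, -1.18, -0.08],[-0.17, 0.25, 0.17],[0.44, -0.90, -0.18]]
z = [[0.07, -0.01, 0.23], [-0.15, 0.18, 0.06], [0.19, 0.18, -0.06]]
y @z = [[0.2, -0.23, 0.05], [-0.02, 0.08, -0.03], [0.13, -0.2, 0.06]]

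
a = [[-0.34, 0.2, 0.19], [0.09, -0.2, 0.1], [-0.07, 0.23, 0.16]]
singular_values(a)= [0.52, 0.2, 0.15]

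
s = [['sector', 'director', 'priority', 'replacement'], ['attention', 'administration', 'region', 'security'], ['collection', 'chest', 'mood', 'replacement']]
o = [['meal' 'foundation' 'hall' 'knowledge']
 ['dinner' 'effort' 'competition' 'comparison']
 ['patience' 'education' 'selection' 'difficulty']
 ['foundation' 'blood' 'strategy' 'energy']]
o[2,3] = 'difficulty'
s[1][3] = 'security'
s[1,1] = 'administration'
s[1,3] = 'security'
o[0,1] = 'foundation'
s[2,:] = ['collection', 'chest', 'mood', 'replacement']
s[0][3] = 'replacement'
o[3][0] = 'foundation'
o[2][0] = 'patience'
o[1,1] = 'effort'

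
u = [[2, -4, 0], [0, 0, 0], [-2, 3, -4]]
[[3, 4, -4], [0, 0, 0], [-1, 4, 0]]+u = [[5, 0, -4], [0, 0, 0], [-3, 7, -4]]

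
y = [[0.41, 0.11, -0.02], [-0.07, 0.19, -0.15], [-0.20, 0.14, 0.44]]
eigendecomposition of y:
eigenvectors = [[(0.48+0j), (-0.21-0.31j), (-0.21+0.31j)],[0.28+0.00j, (0.68+0j), 0.68-0.00j],[-0.83+0.00j, (-0.25-0.58j), (-0.25+0.58j)]]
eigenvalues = [(0.51+0j), (0.27+0.16j), (0.27-0.16j)]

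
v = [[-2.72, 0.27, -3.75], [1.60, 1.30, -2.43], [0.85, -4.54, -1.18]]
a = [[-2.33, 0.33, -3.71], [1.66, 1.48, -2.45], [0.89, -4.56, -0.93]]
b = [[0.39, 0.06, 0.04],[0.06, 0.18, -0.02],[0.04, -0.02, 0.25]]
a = b + v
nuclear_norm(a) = 12.25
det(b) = 0.02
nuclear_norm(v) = 12.46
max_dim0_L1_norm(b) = 0.49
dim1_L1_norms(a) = [6.37, 5.59, 6.38]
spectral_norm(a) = 4.90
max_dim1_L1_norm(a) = 6.38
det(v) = 65.52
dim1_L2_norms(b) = [0.4, 0.19, 0.25]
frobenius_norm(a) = 7.26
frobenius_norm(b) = 0.51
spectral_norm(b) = 0.41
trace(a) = -1.78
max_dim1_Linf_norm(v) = 4.54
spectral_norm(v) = 4.86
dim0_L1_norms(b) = [0.49, 0.26, 0.31]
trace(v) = -2.60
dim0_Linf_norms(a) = [2.33, 4.56, 3.71]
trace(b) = 0.82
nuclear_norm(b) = 0.82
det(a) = 62.00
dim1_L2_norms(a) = [4.39, 3.31, 4.74]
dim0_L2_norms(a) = [3.0, 4.81, 4.54]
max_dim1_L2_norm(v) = 4.77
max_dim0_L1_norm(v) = 7.36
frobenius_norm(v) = 7.38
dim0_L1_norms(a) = [4.88, 6.37, 7.09]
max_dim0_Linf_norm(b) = 0.39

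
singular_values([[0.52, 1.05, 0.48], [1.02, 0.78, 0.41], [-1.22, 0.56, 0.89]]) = [1.81, 1.65, 0.17]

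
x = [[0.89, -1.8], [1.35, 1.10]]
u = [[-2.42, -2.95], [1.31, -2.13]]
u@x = [[-6.14, 1.11], [-1.71, -4.7]]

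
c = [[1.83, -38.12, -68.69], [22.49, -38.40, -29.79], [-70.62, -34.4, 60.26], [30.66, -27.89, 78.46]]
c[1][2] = -29.79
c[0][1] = -38.12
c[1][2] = -29.79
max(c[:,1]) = -27.89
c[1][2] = -29.79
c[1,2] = -29.79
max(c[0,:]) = 1.83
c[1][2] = -29.79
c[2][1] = -34.4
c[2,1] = -34.4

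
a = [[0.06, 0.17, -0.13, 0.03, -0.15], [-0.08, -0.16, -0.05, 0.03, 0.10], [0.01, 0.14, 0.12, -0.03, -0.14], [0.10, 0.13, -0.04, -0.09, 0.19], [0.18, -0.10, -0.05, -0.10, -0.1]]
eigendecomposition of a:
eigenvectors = [[0.58+0.00j, 0.58-0.00j, 0.56+0.00j, (-0.41-0.03j), -0.41+0.03j], [-0.26+0.22j, (-0.26-0.22j), (0.08+0j), (0.24-0.04j), 0.24+0.04j], [(0.3-0.18j), 0.30+0.18j, (-0.59+0j), (-0.29-0.01j), -0.29+0.01j], [-0.30-0.03j, (-0.3+0.03j), 0.51+0.00j, (-0.83+0j), -0.83-0.00j], [(-0.02-0.58j), (-0.02+0.58j), (0.26+0j), (-0.04-0.02j), (-0.04+0.02j)]]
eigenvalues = [(-0.09+0.25j), (-0.09-0.25j), (0.18+0j), (-0.08+0.01j), (-0.08-0.01j)]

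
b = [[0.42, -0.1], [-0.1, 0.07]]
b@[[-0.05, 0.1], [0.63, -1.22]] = [[-0.08, 0.16], [0.05, -0.10]]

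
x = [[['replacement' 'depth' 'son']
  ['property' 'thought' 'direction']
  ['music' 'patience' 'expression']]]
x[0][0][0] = 'replacement'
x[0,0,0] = 'replacement'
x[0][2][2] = 'expression'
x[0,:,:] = [['replacement', 'depth', 'son'], ['property', 'thought', 'direction'], ['music', 'patience', 'expression']]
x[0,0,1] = 'depth'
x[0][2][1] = 'patience'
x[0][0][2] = 'son'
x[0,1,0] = 'property'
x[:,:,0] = [['replacement', 'property', 'music']]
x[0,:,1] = ['depth', 'thought', 'patience']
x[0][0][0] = 'replacement'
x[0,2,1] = 'patience'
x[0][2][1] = 'patience'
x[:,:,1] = [['depth', 'thought', 'patience']]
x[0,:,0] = ['replacement', 'property', 'music']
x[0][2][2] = 'expression'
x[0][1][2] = 'direction'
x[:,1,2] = ['direction']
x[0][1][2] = 'direction'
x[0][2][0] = 'music'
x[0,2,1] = 'patience'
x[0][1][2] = 'direction'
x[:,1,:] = [['property', 'thought', 'direction']]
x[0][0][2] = 'son'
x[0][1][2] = 'direction'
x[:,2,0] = ['music']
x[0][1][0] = 'property'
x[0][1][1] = 'thought'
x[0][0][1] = 'depth'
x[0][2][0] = 'music'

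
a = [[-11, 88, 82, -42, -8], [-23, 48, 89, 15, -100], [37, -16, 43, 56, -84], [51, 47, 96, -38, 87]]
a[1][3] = 15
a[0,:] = [-11, 88, 82, -42, -8]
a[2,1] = -16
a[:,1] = [88, 48, -16, 47]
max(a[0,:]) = 88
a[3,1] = 47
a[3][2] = 96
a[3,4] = 87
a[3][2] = 96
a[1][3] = 15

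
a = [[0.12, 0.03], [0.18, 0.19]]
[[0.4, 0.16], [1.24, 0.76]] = a @[[2.22, 0.48],[4.43, 3.55]]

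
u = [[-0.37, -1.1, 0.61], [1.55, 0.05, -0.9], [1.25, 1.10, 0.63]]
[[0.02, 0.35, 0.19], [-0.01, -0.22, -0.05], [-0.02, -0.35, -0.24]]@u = [[0.77, 0.2, -0.18], [-0.4, -0.06, 0.16], [-0.84, -0.26, 0.15]]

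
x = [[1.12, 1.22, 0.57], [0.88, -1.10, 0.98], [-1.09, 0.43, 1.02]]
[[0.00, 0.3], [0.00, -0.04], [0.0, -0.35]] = x@[[-0.00,  0.23], [-0.00,  0.1], [0.0,  -0.14]]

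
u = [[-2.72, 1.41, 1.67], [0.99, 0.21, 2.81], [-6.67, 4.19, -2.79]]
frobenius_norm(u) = 9.54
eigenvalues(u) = [(-3.37+1.66j), (-3.37-1.66j), (1.44+0j)]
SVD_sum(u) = [[-1.97,1.18,-0.73], [1.28,-0.76,0.47], [-6.83,4.08,-2.53]] + [[-0.52, 0.59, 2.36], [-0.53, 0.60, 2.38], [0.05, -0.06, -0.24]] + [[-0.23, -0.36, 0.04], [0.24, 0.37, -0.04], [0.11, 0.17, -0.02]]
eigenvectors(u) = [[(0.23+0.29j), (0.23-0.29j), (0.4+0j)], [0.48+0.14j, 0.48-0.14j, (0.88+0j)], [(-0.78+0j), -0.78-0.00j, (0.25+0j)]]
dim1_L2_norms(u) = [3.49, 2.99, 8.36]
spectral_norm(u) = 8.83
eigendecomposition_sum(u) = [[(-1.18+2.94j),(0.34-1.43j),(0.67+0.37j)], [0.90+4.21j,-0.69-1.87j,1.03-0.09j], [-3.22-5.87j,(1.87+2.48j),(-1.5+0.6j)]] + [[(-1.18-2.94j), 0.34+1.43j, (0.67-0.37j)], [(0.9-4.21j), (-0.69+1.87j), (1.03+0.09j)], [(-3.22+5.87j), 1.87-2.48j, -1.50-0.60j]] + [[(-0.37-0j), (0.72+0j), (0.33+0j)], [-0.81-0.00j, 1.60+0.00j, 0.74+0.00j], [(-0.23-0j), (0.45+0j), (0.21+0j)]]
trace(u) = -5.30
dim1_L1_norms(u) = [5.8, 4.01, 13.65]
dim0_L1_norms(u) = [10.38, 5.81, 7.27]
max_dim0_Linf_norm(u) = 6.67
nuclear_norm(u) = 13.02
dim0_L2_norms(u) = [7.27, 4.43, 4.3]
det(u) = 20.35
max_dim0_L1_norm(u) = 10.38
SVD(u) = [[-0.27,-0.7,-0.66], [0.18,-0.71,0.68], [-0.95,0.07,0.32]] @ diag([8.829141520363931, 3.5422554976064924, 0.6507580218962358]) @ [[0.82, -0.49, 0.3], [0.21, -0.24, -0.95], [0.54, 0.84, -0.09]]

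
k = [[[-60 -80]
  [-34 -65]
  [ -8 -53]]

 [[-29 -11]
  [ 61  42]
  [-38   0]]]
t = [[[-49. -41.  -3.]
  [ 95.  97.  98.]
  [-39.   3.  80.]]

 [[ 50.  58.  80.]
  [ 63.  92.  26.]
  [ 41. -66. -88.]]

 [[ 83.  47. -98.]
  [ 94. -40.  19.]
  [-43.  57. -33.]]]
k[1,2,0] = -38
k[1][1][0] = 61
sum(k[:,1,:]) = 4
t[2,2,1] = 57.0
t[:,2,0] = [-39.0, 41.0, -43.0]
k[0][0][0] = -60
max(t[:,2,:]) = 80.0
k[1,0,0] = -29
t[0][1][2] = 98.0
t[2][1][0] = 94.0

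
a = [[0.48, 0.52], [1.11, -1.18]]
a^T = [[0.48, 1.11],  [0.52, -1.18]]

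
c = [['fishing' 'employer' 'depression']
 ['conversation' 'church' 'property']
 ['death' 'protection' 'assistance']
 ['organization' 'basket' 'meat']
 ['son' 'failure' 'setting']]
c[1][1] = 'church'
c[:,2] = ['depression', 'property', 'assistance', 'meat', 'setting']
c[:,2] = ['depression', 'property', 'assistance', 'meat', 'setting']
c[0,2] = 'depression'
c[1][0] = 'conversation'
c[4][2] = 'setting'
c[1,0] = 'conversation'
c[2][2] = 'assistance'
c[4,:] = ['son', 'failure', 'setting']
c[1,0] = 'conversation'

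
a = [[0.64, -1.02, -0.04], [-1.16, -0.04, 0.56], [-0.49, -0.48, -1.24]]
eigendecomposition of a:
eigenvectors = [[0.78+0.00j, (0.05+0.3j), (0.05-0.3j)], [-0.62+0.00j, (0.26+0.48j), 0.26-0.48j], [(-0.03+0j), (-0.78+0j), -0.78-0.00j]]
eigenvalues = [(1.45+0j), (-1.05+0.49j), (-1.05-0.49j)]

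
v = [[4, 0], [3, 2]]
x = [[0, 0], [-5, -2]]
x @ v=[[0, 0], [-26, -4]]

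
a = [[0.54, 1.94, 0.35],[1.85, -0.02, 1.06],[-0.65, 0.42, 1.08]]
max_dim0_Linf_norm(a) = 1.94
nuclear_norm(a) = 5.41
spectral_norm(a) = 2.40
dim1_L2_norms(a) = [2.04, 2.13, 1.33]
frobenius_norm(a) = 3.24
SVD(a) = [[-0.68,0.64,-0.36],[-0.73,-0.67,0.17],[-0.13,0.38,0.92]] @ diag([2.402482118967365, 1.8162761394727553, 1.1911006058364766]) @ [[-0.68, -0.56, -0.48], [-0.62, 0.78, -0.04], [-0.39, -0.27, 0.88]]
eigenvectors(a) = [[0.6,-0.75,-0.71], [-0.76,-0.56,-0.48], [0.25,0.34,0.52]]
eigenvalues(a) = [-1.8, 1.82, 1.58]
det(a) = -5.20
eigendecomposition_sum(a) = [[-0.69, 0.80, -0.21], [0.89, -1.03, 0.27], [-0.28, 0.33, -0.09]] + [[1.95, 3.37, 5.76], [1.45, 2.50, 4.27], [-0.89, -1.54, -2.63]] + [[-0.72,  -2.23,  -5.2],  [-0.48,  -1.50,  -3.48],  [0.53,  1.63,  3.8]]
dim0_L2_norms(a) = [2.03, 1.99, 1.55]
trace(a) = 1.60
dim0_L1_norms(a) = [3.04, 2.38, 2.49]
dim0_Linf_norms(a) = [1.85, 1.94, 1.08]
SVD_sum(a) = [[1.10,0.91,0.77], [1.18,0.98,0.83], [0.21,0.18,0.15]] + [[-0.73, 0.91, -0.04], [0.75, -0.94, 0.05], [-0.43, 0.54, -0.03]] + [[0.17,0.12,-0.38], [-0.08,-0.06,0.18], [-0.43,-0.3,0.96]]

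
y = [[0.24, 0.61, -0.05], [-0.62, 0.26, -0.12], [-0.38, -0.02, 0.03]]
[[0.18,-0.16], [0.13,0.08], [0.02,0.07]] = y @ [[-0.07, -0.19], [0.32, -0.20], [-0.02, -0.08]]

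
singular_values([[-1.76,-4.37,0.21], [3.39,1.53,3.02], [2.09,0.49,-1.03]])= [6.04, 3.27, 1.91]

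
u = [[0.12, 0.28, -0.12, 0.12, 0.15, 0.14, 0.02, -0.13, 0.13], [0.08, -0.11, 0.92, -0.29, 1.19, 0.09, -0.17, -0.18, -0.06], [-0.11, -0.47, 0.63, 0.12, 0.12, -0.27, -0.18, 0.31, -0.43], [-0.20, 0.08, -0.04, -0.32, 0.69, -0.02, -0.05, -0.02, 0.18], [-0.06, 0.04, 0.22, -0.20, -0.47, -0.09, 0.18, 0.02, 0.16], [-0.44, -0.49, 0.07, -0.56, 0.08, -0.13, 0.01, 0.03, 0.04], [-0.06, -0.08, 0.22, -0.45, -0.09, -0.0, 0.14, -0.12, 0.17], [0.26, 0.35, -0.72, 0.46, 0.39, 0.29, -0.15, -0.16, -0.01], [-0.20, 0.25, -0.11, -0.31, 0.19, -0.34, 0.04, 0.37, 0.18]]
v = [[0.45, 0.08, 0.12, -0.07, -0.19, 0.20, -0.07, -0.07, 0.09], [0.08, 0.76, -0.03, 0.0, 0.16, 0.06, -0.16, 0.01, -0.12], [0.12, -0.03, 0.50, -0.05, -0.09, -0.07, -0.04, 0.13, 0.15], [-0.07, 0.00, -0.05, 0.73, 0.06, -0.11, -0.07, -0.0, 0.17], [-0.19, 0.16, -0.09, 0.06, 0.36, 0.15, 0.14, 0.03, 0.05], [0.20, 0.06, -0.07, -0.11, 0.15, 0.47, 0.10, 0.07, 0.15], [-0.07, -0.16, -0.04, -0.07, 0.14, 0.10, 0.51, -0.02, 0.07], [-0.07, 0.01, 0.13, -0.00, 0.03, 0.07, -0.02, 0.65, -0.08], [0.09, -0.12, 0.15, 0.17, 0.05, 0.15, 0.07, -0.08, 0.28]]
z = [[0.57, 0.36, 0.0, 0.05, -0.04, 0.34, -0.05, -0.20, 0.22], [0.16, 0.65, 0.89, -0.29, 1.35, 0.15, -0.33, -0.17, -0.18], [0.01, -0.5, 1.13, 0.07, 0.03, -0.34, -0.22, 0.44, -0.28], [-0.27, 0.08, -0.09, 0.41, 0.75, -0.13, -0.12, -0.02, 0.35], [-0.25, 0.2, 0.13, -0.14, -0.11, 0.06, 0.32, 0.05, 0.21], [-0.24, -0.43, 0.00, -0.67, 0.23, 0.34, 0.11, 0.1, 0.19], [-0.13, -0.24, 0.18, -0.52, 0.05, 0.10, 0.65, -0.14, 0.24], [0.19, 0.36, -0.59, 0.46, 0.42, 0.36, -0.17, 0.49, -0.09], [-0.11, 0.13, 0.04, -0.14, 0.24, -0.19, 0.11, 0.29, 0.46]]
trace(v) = 4.71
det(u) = -0.00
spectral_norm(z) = 1.96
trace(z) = 4.59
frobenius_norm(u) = 2.75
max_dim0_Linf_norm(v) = 0.76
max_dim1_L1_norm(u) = 3.09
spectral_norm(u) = 1.83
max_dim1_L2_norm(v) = 0.81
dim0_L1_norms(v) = [1.34, 1.38, 1.18, 1.26, 1.23, 1.38, 1.18, 1.06, 1.16]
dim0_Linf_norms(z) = [0.57, 0.65, 1.13, 0.67, 1.35, 0.36, 0.65, 0.49, 0.46]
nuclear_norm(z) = 8.45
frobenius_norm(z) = 3.29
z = u + v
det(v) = 0.00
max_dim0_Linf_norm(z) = 1.35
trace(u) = -0.12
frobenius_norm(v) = 1.86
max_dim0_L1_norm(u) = 3.37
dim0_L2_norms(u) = [0.62, 0.87, 1.38, 1.04, 1.53, 0.57, 0.37, 0.57, 0.57]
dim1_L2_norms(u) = [0.44, 1.56, 1.02, 0.81, 0.62, 0.88, 0.58, 1.1, 0.73]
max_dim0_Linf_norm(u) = 1.19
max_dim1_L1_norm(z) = 4.17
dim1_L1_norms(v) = [1.34, 1.38, 1.18, 1.26, 1.23, 1.38, 1.18, 1.06, 1.16]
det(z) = -0.09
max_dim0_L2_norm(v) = 0.81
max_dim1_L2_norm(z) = 1.83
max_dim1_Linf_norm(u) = 1.19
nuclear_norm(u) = 5.83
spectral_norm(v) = 0.90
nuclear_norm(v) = 4.71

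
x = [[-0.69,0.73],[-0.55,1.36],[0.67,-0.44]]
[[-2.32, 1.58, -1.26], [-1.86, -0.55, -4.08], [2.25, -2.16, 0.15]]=x @ [[3.34, -4.76, -2.37], [-0.02, -2.33, -3.96]]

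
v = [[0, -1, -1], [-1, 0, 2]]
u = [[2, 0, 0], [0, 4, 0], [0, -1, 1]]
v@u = [[0, -3, -1], [-2, -2, 2]]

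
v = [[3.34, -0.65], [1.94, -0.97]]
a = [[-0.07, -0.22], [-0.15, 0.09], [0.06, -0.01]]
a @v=[[-0.66, 0.26], [-0.33, 0.01], [0.18, -0.03]]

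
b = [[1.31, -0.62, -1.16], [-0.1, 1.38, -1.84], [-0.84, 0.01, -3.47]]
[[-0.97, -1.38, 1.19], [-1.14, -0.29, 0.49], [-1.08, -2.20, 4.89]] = b@[[-0.50,-0.14,-0.80],[-0.29,0.67,-1.33],[0.43,0.67,-1.22]]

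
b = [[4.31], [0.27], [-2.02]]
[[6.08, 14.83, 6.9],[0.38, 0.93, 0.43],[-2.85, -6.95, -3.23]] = b@[[1.41, 3.44, 1.60]]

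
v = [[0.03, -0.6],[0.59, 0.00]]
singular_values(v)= [0.61, 0.58]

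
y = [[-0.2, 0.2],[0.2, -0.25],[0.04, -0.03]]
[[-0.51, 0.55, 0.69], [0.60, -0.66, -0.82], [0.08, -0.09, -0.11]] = y @ [[0.60, -0.66, -0.82],[-1.93, 2.11, 2.63]]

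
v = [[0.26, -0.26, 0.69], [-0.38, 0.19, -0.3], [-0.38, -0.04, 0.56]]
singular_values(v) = [0.99, 0.6, 0.0]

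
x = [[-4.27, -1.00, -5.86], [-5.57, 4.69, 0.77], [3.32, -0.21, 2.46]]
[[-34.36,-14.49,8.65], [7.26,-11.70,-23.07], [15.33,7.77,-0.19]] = x @ [[1.88, -0.28, 0.61], [3.13, -3.36, -3.99], [3.96, 3.25, -1.24]]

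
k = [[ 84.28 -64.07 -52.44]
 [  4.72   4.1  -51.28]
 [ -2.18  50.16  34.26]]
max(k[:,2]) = 34.26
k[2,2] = 34.26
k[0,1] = -64.07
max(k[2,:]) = 50.16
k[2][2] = 34.26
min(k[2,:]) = -2.18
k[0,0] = 84.28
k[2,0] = -2.18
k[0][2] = -52.44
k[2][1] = 50.16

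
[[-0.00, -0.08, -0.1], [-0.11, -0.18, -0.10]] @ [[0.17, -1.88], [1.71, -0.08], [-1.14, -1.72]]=[[-0.02,0.18], [-0.21,0.39]]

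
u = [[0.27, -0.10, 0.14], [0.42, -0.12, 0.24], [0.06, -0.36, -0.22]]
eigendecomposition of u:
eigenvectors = [[0.53+0.00j, -0.20-0.32j, -0.20+0.32j], [(0.5+0j), (-0.39-0.49j), -0.39+0.49j], [-0.69+0.00j, 0.68+0.00j, 0.68-0.00j]]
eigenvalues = [(-0.01+0j), (-0.03+0.23j), (-0.03-0.23j)]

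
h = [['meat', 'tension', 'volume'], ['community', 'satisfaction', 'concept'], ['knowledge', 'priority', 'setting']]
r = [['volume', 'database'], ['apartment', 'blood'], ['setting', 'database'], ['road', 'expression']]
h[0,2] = 'volume'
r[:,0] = ['volume', 'apartment', 'setting', 'road']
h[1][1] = 'satisfaction'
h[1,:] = ['community', 'satisfaction', 'concept']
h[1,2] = 'concept'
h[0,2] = 'volume'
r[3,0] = 'road'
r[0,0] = 'volume'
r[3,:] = ['road', 'expression']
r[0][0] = 'volume'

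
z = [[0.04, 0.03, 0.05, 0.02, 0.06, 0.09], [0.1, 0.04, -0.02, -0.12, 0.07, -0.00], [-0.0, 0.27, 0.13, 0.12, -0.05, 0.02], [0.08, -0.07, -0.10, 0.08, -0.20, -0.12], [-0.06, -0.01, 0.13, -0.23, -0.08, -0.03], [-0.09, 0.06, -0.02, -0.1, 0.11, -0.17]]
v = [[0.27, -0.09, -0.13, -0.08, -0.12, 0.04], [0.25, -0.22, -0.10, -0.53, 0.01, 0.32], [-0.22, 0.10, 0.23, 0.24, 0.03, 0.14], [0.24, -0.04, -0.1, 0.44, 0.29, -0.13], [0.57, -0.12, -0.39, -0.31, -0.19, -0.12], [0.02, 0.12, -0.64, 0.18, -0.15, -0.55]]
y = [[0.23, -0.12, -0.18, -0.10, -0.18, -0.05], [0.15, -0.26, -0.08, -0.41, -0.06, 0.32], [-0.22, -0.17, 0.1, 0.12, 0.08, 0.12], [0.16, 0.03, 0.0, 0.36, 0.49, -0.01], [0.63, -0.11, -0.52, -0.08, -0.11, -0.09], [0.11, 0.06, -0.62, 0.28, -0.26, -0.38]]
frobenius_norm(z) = 0.62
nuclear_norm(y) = 3.01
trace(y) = -0.06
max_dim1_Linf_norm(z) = 0.27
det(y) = -0.00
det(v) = -0.00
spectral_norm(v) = 1.12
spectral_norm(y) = 1.13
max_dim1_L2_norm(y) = 0.84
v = y + z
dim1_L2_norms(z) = [0.13, 0.18, 0.33, 0.29, 0.28, 0.25]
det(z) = 0.00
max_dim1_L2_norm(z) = 0.33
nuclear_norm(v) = 3.04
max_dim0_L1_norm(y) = 1.5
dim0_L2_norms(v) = [0.75, 0.31, 0.81, 0.82, 0.4, 0.68]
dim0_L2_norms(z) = [0.17, 0.29, 0.22, 0.31, 0.26, 0.23]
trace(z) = 0.04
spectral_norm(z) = 0.35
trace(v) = -0.02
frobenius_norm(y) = 1.56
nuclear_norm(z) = 1.35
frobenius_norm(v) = 1.61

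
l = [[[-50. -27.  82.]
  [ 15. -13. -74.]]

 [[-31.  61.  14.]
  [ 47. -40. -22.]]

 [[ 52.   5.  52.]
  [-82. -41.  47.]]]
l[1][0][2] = 14.0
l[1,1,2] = -22.0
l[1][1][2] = -22.0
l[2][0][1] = 5.0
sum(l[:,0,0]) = -29.0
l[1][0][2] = 14.0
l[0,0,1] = -27.0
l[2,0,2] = 52.0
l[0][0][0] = -50.0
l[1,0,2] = 14.0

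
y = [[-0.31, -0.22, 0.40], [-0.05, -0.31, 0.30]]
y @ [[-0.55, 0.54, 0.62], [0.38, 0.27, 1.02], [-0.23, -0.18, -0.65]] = [[-0.01,  -0.30,  -0.68], [-0.16,  -0.16,  -0.54]]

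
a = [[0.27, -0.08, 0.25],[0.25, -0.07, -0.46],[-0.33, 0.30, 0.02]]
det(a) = 0.038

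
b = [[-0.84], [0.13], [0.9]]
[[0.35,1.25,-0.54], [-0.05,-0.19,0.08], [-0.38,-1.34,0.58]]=b @ [[-0.42, -1.49, 0.64]]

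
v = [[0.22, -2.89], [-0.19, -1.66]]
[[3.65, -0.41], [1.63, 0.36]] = v@ [[1.49, -1.87], [-1.15, 0.00]]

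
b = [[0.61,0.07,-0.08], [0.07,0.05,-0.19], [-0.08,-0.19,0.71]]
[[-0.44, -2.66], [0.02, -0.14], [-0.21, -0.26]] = b@[[-0.75, -4.41],  [-0.23, -0.71],  [-0.44, -1.06]]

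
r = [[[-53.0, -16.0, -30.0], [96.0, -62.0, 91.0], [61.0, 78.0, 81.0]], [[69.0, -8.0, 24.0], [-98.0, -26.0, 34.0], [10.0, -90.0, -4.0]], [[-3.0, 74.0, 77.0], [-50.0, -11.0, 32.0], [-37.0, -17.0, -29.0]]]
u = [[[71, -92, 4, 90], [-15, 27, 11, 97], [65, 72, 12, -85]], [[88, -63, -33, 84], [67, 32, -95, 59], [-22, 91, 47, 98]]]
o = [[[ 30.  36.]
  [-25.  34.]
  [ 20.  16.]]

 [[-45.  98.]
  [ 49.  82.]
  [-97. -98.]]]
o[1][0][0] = -45.0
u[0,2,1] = 72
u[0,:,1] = [-92, 27, 72]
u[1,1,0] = 67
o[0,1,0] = -25.0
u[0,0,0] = 71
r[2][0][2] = 77.0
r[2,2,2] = -29.0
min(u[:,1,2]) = -95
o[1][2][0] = -97.0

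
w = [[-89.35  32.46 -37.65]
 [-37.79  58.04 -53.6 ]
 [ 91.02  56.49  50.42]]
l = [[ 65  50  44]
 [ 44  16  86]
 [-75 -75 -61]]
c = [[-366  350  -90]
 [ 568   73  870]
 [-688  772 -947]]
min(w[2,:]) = 50.42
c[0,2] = -90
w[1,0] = -37.79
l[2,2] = -61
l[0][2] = 44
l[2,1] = -75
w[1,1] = 58.04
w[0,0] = -89.35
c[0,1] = 350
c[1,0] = 568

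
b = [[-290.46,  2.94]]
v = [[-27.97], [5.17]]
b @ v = [[8139.37]]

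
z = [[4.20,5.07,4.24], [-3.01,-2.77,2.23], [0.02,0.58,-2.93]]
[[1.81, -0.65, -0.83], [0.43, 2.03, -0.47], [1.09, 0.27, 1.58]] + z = [[6.01,4.42,3.41], [-2.58,-0.74,1.76], [1.11,0.85,-1.35]]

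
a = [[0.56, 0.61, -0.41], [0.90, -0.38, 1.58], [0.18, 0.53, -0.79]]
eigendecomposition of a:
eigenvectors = [[-0.65, -0.48, 0.32], [-0.71, 0.77, -0.83], [-0.27, 0.43, 0.46]]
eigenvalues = [1.05, -0.05, -1.61]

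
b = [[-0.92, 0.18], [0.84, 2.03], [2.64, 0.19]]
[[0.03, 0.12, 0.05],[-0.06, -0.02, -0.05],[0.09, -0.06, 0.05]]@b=[[0.21, 0.26], [-0.09, -0.06], [-0.0, -0.10]]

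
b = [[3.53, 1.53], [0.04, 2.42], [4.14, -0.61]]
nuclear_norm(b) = 8.33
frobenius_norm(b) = 6.18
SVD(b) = [[-0.68,  -0.36], [-0.07,  -0.84], [-0.73,  0.41]] @ diag([5.478509861405268, 2.8561214432312267]) @ [[-0.99, -0.14], [0.14, -0.99]]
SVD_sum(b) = [[3.67, 0.51], [0.37, 0.05], [3.98, 0.55]] + [[-0.14, 1.02], [-0.33, 2.37], [0.16, -1.16]]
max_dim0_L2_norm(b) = 5.44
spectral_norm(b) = 5.48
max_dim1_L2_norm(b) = 4.18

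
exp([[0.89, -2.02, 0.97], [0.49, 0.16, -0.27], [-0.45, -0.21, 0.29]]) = [[1.10, -2.84, 1.76],  [0.74, 0.46, 0.08],  [-0.71, 0.44, 0.97]]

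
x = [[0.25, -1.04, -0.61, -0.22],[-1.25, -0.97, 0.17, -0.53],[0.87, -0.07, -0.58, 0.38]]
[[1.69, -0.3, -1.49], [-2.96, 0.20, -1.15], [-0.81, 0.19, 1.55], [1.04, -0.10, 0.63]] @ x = [[-0.50, -1.36, -0.22, -0.78], [-1.99, 2.96, 2.51, 0.11], [0.91, 0.55, -0.37, 0.67], [0.93, -1.03, -1.02, 0.06]]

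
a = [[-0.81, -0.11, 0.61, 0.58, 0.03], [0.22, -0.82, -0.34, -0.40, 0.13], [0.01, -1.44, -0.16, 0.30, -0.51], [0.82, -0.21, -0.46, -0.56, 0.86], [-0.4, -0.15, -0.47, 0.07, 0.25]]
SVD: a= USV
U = [[-0.5, -0.28, 0.57, 0.58, 0.08], [0.47, -0.26, 0.15, 0.02, 0.83], [0.26, -0.86, -0.18, 0.04, -0.39], [0.68, 0.32, 0.33, 0.46, -0.35], [0.05, -0.08, 0.72, -0.67, -0.17]]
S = [1.84, 1.71, 0.77, 0.55, 0.26]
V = [[0.57, -0.46, -0.46, -0.42, 0.28], [0.26, 0.84, -0.03, -0.29, 0.38], [-0.58, -0.14, -0.21, 0.11, 0.77], [0.32, -0.23, 0.82, 0.07, 0.42], [-0.42, -0.09, 0.28, -0.85, -0.13]]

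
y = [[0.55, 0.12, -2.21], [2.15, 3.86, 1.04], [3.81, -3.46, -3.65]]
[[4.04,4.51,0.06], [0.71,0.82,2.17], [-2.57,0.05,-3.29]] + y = [[4.59,4.63,-2.15], [2.86,4.68,3.21], [1.24,-3.41,-6.94]]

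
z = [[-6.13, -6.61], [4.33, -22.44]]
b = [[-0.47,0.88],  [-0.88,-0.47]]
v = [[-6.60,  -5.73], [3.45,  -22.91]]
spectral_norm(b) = 1.00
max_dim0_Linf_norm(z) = 22.44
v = z + b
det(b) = 1.00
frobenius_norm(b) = 1.41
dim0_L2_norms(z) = [7.51, 23.39]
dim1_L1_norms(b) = [1.35, 1.35]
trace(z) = -28.57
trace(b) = -0.94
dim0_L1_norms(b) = [1.35, 1.35]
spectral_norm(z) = 23.53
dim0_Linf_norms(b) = [0.88, 0.88]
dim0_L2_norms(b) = [1.0, 1.0]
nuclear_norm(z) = 30.59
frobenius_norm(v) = 24.76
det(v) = 170.97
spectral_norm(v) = 23.69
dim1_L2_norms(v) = [8.74, 23.17]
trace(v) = -29.51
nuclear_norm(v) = 30.90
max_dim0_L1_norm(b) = 1.35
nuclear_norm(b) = 2.00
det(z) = 166.18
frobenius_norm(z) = 24.57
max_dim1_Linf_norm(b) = 0.88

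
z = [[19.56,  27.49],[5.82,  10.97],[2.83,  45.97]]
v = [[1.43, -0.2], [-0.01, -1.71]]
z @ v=[[27.7, -50.92], [8.21, -19.92], [3.59, -79.17]]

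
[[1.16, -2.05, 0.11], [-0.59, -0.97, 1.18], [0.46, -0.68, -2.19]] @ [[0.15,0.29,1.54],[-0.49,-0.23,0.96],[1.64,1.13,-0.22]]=[[1.36, 0.93, -0.21], [2.32, 1.39, -2.1], [-3.19, -2.18, 0.54]]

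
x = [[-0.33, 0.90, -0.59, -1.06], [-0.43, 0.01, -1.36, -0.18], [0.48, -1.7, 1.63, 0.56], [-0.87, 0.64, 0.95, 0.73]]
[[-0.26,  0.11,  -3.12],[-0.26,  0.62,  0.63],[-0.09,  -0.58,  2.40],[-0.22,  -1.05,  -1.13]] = x @ [[0.67,0.46,0.80], [0.29,-0.11,-1.48], [-0.06,-0.60,-0.99], [0.32,-0.01,1.99]]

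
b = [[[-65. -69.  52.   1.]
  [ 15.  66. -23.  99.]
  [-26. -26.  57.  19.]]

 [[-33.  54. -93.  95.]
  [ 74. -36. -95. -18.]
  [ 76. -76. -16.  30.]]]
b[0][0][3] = 1.0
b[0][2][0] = -26.0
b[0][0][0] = -65.0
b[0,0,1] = -69.0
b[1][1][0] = 74.0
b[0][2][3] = 19.0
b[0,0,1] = -69.0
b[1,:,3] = [95.0, -18.0, 30.0]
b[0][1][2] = -23.0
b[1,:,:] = [[-33.0, 54.0, -93.0, 95.0], [74.0, -36.0, -95.0, -18.0], [76.0, -76.0, -16.0, 30.0]]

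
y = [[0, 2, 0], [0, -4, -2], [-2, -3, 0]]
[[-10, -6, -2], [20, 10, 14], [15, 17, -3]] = y @[[0, -4, 3], [-5, -3, -1], [0, 1, -5]]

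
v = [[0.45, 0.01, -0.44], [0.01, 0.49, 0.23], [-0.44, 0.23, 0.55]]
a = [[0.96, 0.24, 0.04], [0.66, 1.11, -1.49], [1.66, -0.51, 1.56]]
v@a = [[-0.29, 0.34, -0.68], [0.71, 0.43, -0.37], [0.64, -0.13, 0.5]]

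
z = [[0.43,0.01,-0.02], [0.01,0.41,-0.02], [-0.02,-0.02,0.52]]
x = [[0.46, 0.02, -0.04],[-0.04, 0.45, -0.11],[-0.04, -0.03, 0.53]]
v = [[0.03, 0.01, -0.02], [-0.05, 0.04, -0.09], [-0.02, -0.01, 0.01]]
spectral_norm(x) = 0.58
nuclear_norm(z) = 1.36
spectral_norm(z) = 0.53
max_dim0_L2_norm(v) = 0.09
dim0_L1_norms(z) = [0.46, 0.44, 0.56]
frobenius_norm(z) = 0.79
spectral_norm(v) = 0.11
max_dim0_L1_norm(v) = 0.12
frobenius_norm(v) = 0.12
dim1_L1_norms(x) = [0.52, 0.6, 0.6]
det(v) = -0.00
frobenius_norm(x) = 0.84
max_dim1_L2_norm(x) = 0.53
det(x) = 0.11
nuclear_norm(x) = 1.45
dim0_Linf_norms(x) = [0.46, 0.45, 0.53]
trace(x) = 1.44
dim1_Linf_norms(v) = [0.03, 0.09, 0.02]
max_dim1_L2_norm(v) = 0.11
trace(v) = 0.08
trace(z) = 1.36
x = z + v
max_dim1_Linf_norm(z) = 0.52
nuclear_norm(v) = 0.16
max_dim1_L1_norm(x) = 0.6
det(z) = 0.09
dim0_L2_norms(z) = [0.43, 0.41, 0.52]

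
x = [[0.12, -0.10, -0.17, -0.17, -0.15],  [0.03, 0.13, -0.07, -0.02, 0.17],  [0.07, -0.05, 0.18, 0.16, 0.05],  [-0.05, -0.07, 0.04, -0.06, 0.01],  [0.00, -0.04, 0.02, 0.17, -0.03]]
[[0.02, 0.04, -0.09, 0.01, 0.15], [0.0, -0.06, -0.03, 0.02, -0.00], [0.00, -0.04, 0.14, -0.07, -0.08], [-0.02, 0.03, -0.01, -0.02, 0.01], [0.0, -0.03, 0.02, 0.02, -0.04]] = x @ [[0.15, -0.2, 0.31, -0.22, 0.18], [0.12, -0.07, 0.18, 0.08, -0.22], [-0.01, 0.12, 0.67, -0.42, -0.35], [0.03, -0.25, 0.08, 0.19, -0.24], [-0.1, -0.22, -0.1, -0.06, -0.06]]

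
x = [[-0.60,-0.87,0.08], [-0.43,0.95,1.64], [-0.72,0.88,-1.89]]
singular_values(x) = [2.52, 1.6, 0.92]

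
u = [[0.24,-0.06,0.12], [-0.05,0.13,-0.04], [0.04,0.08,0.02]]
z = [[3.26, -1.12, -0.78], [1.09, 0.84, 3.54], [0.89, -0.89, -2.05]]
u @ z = [[0.82, -0.43, -0.65], [-0.06, 0.20, 0.58], [0.24, 0.0, 0.21]]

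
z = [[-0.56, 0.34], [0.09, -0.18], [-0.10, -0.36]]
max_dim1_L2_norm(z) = 0.66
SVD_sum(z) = [[-0.49, 0.42], [0.14, -0.12], [0.12, -0.10]] + [[-0.07, -0.08],[-0.05, -0.06],[-0.22, -0.26]]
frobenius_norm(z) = 0.78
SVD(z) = [[-0.94, -0.29], [0.27, -0.22], [0.23, -0.93]] @ diag([0.6909277716675024, 0.363206297217683]) @ [[0.76, -0.65],[0.65, 0.76]]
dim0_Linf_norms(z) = [0.56, 0.36]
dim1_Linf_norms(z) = [0.56, 0.18, 0.36]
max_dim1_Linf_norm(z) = 0.56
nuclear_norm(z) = 1.05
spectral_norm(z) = 0.69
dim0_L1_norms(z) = [0.75, 0.88]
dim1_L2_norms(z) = [0.66, 0.2, 0.37]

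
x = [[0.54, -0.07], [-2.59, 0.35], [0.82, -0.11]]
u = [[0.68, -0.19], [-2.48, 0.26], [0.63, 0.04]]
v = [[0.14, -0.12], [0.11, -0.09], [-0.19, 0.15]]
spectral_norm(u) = 2.66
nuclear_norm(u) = 2.82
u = v + x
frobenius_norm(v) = 0.34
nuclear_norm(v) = 0.34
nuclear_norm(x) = 2.80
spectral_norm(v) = 0.34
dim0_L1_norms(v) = [0.44, 0.36]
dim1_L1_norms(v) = [0.26, 0.2, 0.34]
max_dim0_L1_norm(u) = 3.79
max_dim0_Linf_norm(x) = 2.59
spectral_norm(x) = 2.79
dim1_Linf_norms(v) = [0.14, 0.11, 0.19]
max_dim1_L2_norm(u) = 2.49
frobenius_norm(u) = 2.67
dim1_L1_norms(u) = [0.87, 2.74, 0.67]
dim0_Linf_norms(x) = [2.59, 0.35]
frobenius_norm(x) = 2.79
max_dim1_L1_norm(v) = 0.34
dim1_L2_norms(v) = [0.18, 0.14, 0.24]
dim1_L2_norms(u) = [0.71, 2.49, 0.63]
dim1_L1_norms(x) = [0.61, 2.94, 0.93]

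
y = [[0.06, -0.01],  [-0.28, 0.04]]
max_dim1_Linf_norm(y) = 0.28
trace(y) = 0.10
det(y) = -0.00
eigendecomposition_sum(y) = [[0.06, -0.01],[-0.27, 0.04]] + [[-0.00, -0.00], [-0.01, -0.0]]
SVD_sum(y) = [[0.06, -0.01], [-0.28, 0.04]] + [[-0.00, -0.0], [-0.0, -0.0]]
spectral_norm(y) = 0.29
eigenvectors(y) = [[0.22,0.15], [-0.97,0.99]]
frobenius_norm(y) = 0.29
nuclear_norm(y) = 0.29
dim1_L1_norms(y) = [0.07, 0.32]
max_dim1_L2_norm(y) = 0.28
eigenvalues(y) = [0.1, -0.0]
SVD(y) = [[-0.21,0.98], [0.98,0.21]] @ diag([0.2893062190263661, 0.0013826180486066477]) @ [[-0.99, 0.14], [-0.14, -0.99]]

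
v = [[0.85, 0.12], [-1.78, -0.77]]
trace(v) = 0.08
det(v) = -0.44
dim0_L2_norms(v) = [1.97, 0.78]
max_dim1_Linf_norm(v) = 1.78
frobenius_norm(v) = 2.12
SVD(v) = [[-0.4, 0.92], [0.92, 0.40]] @ diag([2.1105830828357055, 0.20889961811293514]) @ [[-0.93, -0.36], [0.36, -0.93]]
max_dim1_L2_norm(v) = 1.94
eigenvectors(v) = [[0.64, -0.08], [-0.77, 1.00]]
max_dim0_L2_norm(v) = 1.97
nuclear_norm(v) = 2.32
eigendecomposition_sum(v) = [[0.78, 0.06], [-0.94, -0.08]] + [[0.07,0.06], [-0.84,-0.69]]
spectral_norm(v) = 2.11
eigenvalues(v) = [0.71, -0.63]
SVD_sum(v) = [[0.78,0.30], [-1.81,-0.69]] + [[0.07, -0.18], [0.03, -0.08]]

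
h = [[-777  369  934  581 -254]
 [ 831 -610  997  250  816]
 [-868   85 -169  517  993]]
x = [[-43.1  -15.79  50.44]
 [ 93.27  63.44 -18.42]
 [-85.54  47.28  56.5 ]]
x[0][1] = -15.79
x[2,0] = -85.54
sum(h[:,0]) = -814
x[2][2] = 56.5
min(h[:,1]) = -610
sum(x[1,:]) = 138.28999999999996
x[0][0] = -43.1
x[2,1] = 47.28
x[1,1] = 63.44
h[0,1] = 369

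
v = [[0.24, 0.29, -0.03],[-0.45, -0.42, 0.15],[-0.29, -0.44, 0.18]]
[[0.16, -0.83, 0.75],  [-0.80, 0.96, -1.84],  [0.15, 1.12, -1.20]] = v@[[5.45,  0.83,  4.37], [-3.98,  -3.7,  -1.34], [-0.10,  -1.47,  -2.88]]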